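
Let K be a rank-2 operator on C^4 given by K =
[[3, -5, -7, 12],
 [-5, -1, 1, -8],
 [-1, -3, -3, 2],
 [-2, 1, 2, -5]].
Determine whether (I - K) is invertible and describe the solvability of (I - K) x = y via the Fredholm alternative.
(I - K) is invertible (det(I - K) = 2 ≠ 0), so for every y in C^4 the equation (I - K) x = y has a unique solution.

K has rank 2 and factors as K = U V^T = u1 v1^T + u2 v2^T with u1 = (-3, 1, -1, 1), v1 = (1, 3, 3, -2), u2 = (2, -2, 0, -1), v2 = (3, 2, 1, 3) (multiplying out reproduces the displayed K). The nonzero eigenvalues of U V^T coincide with those of the 2 x 2 matrix G = V^T U = [[v1·u1, v1·u2], [v2·u1, v2·u2]] = [[-5, -2], [-5, -1]], and by the Sylvester determinant identity det(I_4 - U V^T) = det(I_2 - V^T U) = det([[6, 2], [5, 2]]) = (6)(2) - (2)(5) = 2. (Direct check: I - K =
[[-2, 5, 7, -12],
 [5, 2, -1, 8],
 [1, 3, 4, -2],
 [2, -1, -2, 6]]
has determinant 2.) The finite-dimensional Fredholm alternative says: either (I - K) is invertible, or ker(I - K) ≠ {0} and then range(I - K) = ker((I - K)^*)^⊥, with dim ker(I - K) = dim ker((I - K)^*). Since det(I - K) ≠ 0, 1 is not an eigenvalue of K and ker(I - K) = {0}, so we are in the first case: for every y there is a unique x = (I - K)^(-1) y. (Explicitly, by the Woodbury identity, (I - U V^T)^(-1) = I + U (I_2 - G)^(-1) V^T.)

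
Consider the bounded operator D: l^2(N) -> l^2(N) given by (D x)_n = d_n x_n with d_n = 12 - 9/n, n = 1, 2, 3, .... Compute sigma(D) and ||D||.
sigma(D) = {12 - 9/n : n ≥ 1} ∪ {12}; ||D|| = 12

A bounded diagonal operator on l^2 with diagonal entries d_n has spectrum equal to the closure of {d_n : n ≥ 1}: every d_n is an eigenvalue (with eigenvector e_n), so {d_n} ⊂ sigma(D); the spectrum is closed, so its closure is too; and for lambda not in the closure, (D - lambda I) has bounded inverse (the diagonal entries 1/(d_n - lambda) are bounded). For our sequence d_n = 12 - 9/n, n = 1, 2, 3, ...:
  - {d_n} = {12 - 9/n : n ≥ 1}; the only limit point is 12
  - closure = {12 - 9/n : n ≥ 1} ∪ {12}
For the norm: a diagonal operator has ||D|| = sup_n |d_n|. Here d_n = 12 - 9/n increases monotonically from d_1 = 3 toward 12, with all terms in [3, 12); so sup_n |d_n| = 12 (the supremum is the limit, not attained). So ||D|| = 12.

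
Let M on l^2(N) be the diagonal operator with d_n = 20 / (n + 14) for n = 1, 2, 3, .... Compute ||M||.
||M|| = 4/3 (attained at n = 1)

For M diagonal, ||M|| = sup_n |d_n| = sup_n 20/(n + 14). This is positive and strictly decreasing in n, so the supremum is attained at n = 1: d_1 = 20/(1 + 14) = 4/3. Hence ||M|| = 4/3.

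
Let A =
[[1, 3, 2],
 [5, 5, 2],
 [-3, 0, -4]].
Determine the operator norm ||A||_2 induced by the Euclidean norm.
||A||_2 ≈ 8.809 (= sqrt(largest eigenvalue of A^T A))

||A||_2 = sigma_max(A) = sqrt(lambda_max(A^T A)). Form the symmetric matrix M = A^T A =
[[35, 28, 24],
 [28, 34, 16],
 [24, 16, 24]].
Its characteristic polynomial (trace, sum of principal 2x2 minors, determinant of M give the coefficients) is
  p(λ) = det(λ I - M) = λ^3 - 93λ^2 + 1230λ - 2704.
No integer candidate from the rational root theorem (±divisors of 2704) is a root, so the roots are irrational. The cubic discriminant is Δ = 2311855236 > 0, so there are three distinct real roots. p(2) = -608 and p(3) = 176 have opposite signs, so a root lies in (2, 3); Newton's method refines it to λ ≈ 2.7554. p(12) = 392 and p(13) = -234 have opposite signs, so a root lies in (12, 13); Newton's method refines it to λ ≈ 12.6464. p(77) = -2858 and p(78) = 1976 have opposite signs, so a root lies in (77, 78); Newton's method refines it to λ ≈ 77.5982. Check (Vieta): the three roots sum to 93, matching tr M = 93.
So the eigenvalues of A^T A are ≈ 2.7554, 12.6464, 77.5982 (all ≥ 0, as they must be for A^T A). The largest is λ_max ≈ 77.5982, hence ||A||_2 = sqrt(λ_max) ≈ 8.809.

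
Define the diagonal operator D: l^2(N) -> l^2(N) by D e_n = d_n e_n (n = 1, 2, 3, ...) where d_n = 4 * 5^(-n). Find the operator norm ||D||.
||D|| = 4/5 (attained at n = 1)

For D diagonal, ||D|| = sup_n |d_n|. The sequence d_n = 4 * 5^(-n) is positive and strictly decreasing (ratio 5^(-1) < 1), so the supremum is d_1 = 4/5. Hence ||D|| = 4/5.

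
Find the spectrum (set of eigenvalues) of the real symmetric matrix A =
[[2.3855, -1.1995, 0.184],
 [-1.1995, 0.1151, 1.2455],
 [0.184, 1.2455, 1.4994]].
sigma(A) ≈ {-1, 2, 3}

A is real symmetric, so its spectrum consists of real eigenvalues. Expanding the characteristic polynomial of the displayed matrix gives
  det(λ I - A) = p(λ) = λ^3 + (-4)λ^2 + (1)λ + (6).
Solving p(λ) = 0 yields eigenvalues ≈ -1, 2, 3. (A is shown rounded to 4 decimals, so these recover the underlying integer eigenvalues to within that precision.)
Verification: the trace of A = 4 equals the sum of eigenvalues 4, and det(A) ≈ -5.9999 matches the eigenvalue product -6.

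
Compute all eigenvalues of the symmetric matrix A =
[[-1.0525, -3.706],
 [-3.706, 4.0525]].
sigma(A) ≈ {-3, 6}

A is real symmetric, so its spectrum consists of real eigenvalues. Expanding the characteristic polynomial of the displayed matrix gives
  det(λ I - A) = p(λ) = λ^2 + (-3)λ + (-18).
Solving p(λ) = 0 yields eigenvalues ≈ -3, 6. (A is shown rounded to 4 decimals, so these recover the underlying integer eigenvalues to within that precision.)
Verification: the trace of A = 3 equals the sum of eigenvalues 3, and det(A) ≈ -17.9997 matches the eigenvalue product -18.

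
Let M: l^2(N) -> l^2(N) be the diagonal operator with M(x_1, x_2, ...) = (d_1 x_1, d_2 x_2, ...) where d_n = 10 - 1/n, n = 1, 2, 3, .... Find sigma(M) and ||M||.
sigma(M) = {10 - 1/n : n ≥ 1} ∪ {10}; ||M|| = 10

A bounded diagonal operator on l^2 with diagonal entries d_n has spectrum equal to the closure of {d_n : n ≥ 1}: every d_n is an eigenvalue (with eigenvector e_n), so {d_n} ⊂ sigma(M); the spectrum is closed, so its closure is too; and for lambda not in the closure, (M - lambda I) has bounded inverse (the diagonal entries 1/(d_n - lambda) are bounded). For our sequence d_n = 10 - 1/n, n = 1, 2, 3, ...:
  - {d_n} = {10 - 1/n : n ≥ 1}; the only limit point is 10
  - closure = {10 - 1/n : n ≥ 1} ∪ {10}
For the norm: a diagonal operator has ||M|| = sup_n |d_n|. Here d_n = 10 - 1/n increases monotonically from d_1 = 9 toward 10, with all terms in [9, 10); so sup_n |d_n| = 10 (the supremum is the limit, not attained). So ||M|| = 10.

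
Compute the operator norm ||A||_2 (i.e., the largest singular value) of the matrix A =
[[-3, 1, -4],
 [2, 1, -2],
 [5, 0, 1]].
||A||_2 ≈ 6.7349 (= sqrt(largest eigenvalue of A^T A))

||A||_2 = sigma_max(A) = sqrt(lambda_max(A^T A)). Form the symmetric matrix M = A^T A =
[[38, -1, 13],
 [-1, 2, -6],
 [13, -6, 21]].
Its characteristic polynomial (trace, sum of principal 2x2 minors, determinant of M give the coefficients) is
  p(λ) = det(λ I - M) = λ^3 - 61λ^2 + 710λ - 25.
No integer candidate from the rational root theorem (±divisors of 25) is a root, so the roots are irrational. The cubic discriminant is Δ = 440886625 > 0, so there are three distinct real roots. p(0) = -25 and p(1) = 625 have opposite signs, so a root lies in (0, 1); Newton's method refines it to λ ≈ 0.0353. p(15) = 275 and p(16) = -185 have opposite signs, so a root lies in (15, 16); Newton's method refines it to λ ≈ 15.6053. p(45) = -475 and p(46) = 895 have opposite signs, so a root lies in (45, 46); Newton's method refines it to λ ≈ 45.3594. Check (Vieta): the three roots sum to 61, matching tr M = 61.
So the eigenvalues of A^T A are ≈ 0.0353, 15.6053, 45.3594 (all ≥ 0, as they must be for A^T A). The largest is λ_max ≈ 45.3594, hence ||A||_2 = sqrt(λ_max) ≈ 6.7349.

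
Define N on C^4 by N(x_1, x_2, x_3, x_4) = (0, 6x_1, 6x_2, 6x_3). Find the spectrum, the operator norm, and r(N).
sigma(N) = {0}; ||N|| = 6; r(N) = 0. (N is nilpotent with N^4 = 0.)

On C^4, N is a strictly lower-triangular matrix with 6 on the subdiagonal and zeros elsewhere, so its characteristic polynomial is lambda^4 and every eigenvalue is 0: sigma(N) = {0}. For the operator norm, N e_i = 6e_{i+1} for i = 1, ..., 3 and N e_4 = 0, so the singular values of N are 6 (with multiplicity 3) and 0; hence ||N|| = 6. The spectral radius r(N) = max|lambda| = 0. Note ||N|| > r(N) — characteristic of non-normal nilpotent operators. Indeed N^4 = 0.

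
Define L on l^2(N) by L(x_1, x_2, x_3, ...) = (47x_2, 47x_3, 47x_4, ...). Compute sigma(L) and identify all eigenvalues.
sigma(L) = closed disk {z in C : |z| ≤ 47}; sigma_p(L) = open disk {z in C : |z| < 47}

Note L = 47·V where V is the unit left shift (V x)_k = x_{k+1}; so sigma(L) = 47·sigma(V) and ||L|| = 47||V||. ||L x||^2 = 2209sum_{k≥2} |x_k|^2 ≤ 2209||x||^2, with equality on {x : x_1 = 0}, so ||L|| = 47. For any lambda with |lambda| < 47, set r = lambda/47 (|r| < 1); the vector x = (1, r, r^2, ...) is in l^2 and satisfies L x = 47(r, r^2, ...) = lambda x, so lambda is an eigenvalue. On the boundary |lambda| = 47 the geometric series diverges, so no l^2 eigenvector exists, but these lambda lie in the approximate point spectrum. Hence sigma(L) is the closed disk of radius 47 and sigma_p(L) is the open disk.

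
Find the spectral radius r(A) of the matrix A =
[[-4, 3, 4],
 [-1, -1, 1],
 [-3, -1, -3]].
r(A) ≈ 4.9085

The eigenvalues of A are the roots of its characteristic polynomial. With M = A (coefficients from the trace, the sum of principal 2x2 minors, and det A):
  p(λ) = det(λ I - M) = λ^3 + 8λ^2 + 35λ + 42.
No integer candidate from the rational root theorem (±divisors of 42) is a root, so the roots are irrational. The cubic discriminant is Δ = -15064 < 0, so there is one real root and a complex-conjugate pair. p(-2) = -4 and p(-1) = 14 have opposite signs, so a root lies in (-2, -1); Newton's method refines it to λ ≈ -1.7433. Dividing out (λ - (-1.7433)) leaves approximately λ^2 + 6.2567λ + 24.0929. For λ^2 + 6.2567λ + 24.0929 the discriminant is -57.2248. It is negative, so the remaining roots are the complex-conjugate pair λ ≈ -3.1284 ± 3.7824i. Their product equals the constant term, so |λ|^2 ≈ 24.0929 and |λ| ≈ 4.9085.
Thus the eigenvalues (to 4 decimals) are -1.7433 (modulus 1.7433); -3.1284 ± 3.7824i (modulus 4.9085). The spectral radius is the largest modulus: r(A) ≈ 4.9085. (Cross-check: r(A) ≤ ||A||_2 ≈ 6.4807; equality holds whenever A is normal, though it can also hold for some non-normal A.)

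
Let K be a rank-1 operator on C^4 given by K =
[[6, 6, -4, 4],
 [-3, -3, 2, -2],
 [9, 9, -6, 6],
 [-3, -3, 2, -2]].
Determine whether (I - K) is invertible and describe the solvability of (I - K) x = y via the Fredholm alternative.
(I - K) is invertible (det(I - K) = 6 ≠ 0), so for every y in C^4 the equation (I - K) x = y has a unique solution.

K has rank 1, so it is an outer product K = u v^T: every row of K is a multiple of one row vector. Reading off the entries, u = (-2, 1, -3, 1) and v = (-3, -3, 2, -2) (row i of K equals u_i·v^T). A rank-one matrix u v^T satisfies K u = u (v·u) and kills the (3)-dimensional subspace v^⊥, so its characteristic polynomial is lambda^3 (lambda - v·u) with v·u = tr K = -5. Hence the eigenvalues of I - K are 1 (multiplicity 3) and 1 - (-5) = 6, so det(I - K) = 6. (Direct check: I - K =
[[-5, -6, 4, -4],
 [3, 4, -2, 2],
 [-9, -9, 7, -6],
 [3, 3, -2, 3]]
has determinant 6.) The finite-dimensional Fredholm alternative says: either (I - K) is invertible, or ker(I - K) ≠ {0} and then range(I - K) = ker((I - K)^*)^⊥, with dim ker(I - K) = dim ker((I - K)^*). Since det(I - K) ≠ 0, 1 is not an eigenvalue of K and ker(I - K) = {0}, so we are in the first case: for every y there is a unique x = (I - K)^(-1) y. Explicitly, by the Sherman–Morrison formula, (I - u v^T)^(-1) = I + u v^T/(1 - v·u), i.e. (I - K)^(-1) = I + K/(6).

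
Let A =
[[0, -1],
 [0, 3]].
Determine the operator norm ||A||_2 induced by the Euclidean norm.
||A||_2 = sqrt(10) ≈ 3.1623 (= sqrt(largest eigenvalue of A^T A))

||A||_2 = sigma_max(A) = sqrt(lambda_max(A^T A)). Form the symmetric matrix M = A^T A =
[[0, 0],
 [0, 10]].
Its characteristic polynomial (trace, determinant of M give the coefficients) is
  p(λ) = det(λ I - M) = λ^2 - 10λ.
For λ^2 - 10λ the discriminant is 100. It is a perfect square (10^2), so the roots are rational: λ = (10 ± 10)/2 = 10, 0.
So the eigenvalues of A^T A are ≈ 0, 10 (all ≥ 0, as they must be for A^T A). The largest is λ_max = 10, hence ||A||_2 = sqrt(λ_max) = sqrt(10) ≈ 3.1623.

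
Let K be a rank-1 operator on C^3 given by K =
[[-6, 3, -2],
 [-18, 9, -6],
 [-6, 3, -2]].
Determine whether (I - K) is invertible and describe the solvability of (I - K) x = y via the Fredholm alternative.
(I - K) is singular (det(I - K) = 0, i.e. 1 ∈ sigma(K)). (I - K) x = y is solvable iff y ⊥ ker((I - K)^*) = span{(-6, 3, -2)}, i.e. iff -6y_1 + 3y_2 - 2y_3 = 0. When solvable, the solutions are x = y + c·(1, 3, 1), c arbitrary (ker(I - K) = span{(1, 3, 1)}, dimension 1).

K has rank 1, so it is an outer product K = u v^T: every row of K is a multiple of one row vector. Reading off the entries, u = (1, 3, 1) and v = (-6, 3, -2) (row i of K equals u_i·v^T). A rank-one matrix u v^T satisfies K u = u (v·u) and kills the (2)-dimensional subspace v^⊥, so its characteristic polynomial is lambda^2 (lambda - v·u) with v·u = tr K = 1. Hence the eigenvalues of I - K are 1 (multiplicity 2) and 1 - (1) = 0, so det(I - K) = 0. (Direct check: I - K =
[[7, -3, 2],
 [18, -8, 6],
 [6, -3, 3]]
has determinant 0.) So 1 is an eigenvalue of K and (I - K) is not invertible. The finite-dimensional Fredholm alternative says: either (I - K) is invertible, or ker(I - K) ≠ {0} and then range(I - K) = ker((I - K)^*)^⊥, with dim ker(I - K) = dim ker((I - K)^*). We are in the second case, so we need both kernels. Kernel of I - K: (I - K) u = u - u (v·u) = u - u = 0, so ker(I - K) = span{u} = span{(1, 3, 1)} (it is exactly 1-dimensional because rank(I - K) = 2). Kernel of the adjoint: K is real, so (I - K)^* = I - K^T = I - v u^T, and (I - v u^T) v = v - v (u·v) = 0; hence ker((I - K)^*) = span{v} = span{(-6, 3, -2)}. Therefore (I - K) x = y is solvable iff <y, v> = 0, i.e. iff -6y_1 + 3y_2 - 2y_3 = 0. When this holds, K y = u (v·y) = 0, so (I - K) y = y and x = y is a particular solution; the full solution set is the line x = y + c·u = y + c·(1, 3, 1), c ∈ C.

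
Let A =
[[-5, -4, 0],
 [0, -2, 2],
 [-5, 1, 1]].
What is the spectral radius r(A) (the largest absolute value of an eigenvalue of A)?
r(A) ≈ 4.8169

The eigenvalues of A are the roots of its characteristic polynomial. With M = A (coefficients from the trace, the sum of principal 2x2 minors, and det A):
  p(λ) = det(λ I - M) = λ^3 + 6λ^2 + λ - 60.
No integer candidate from the rational root theorem (±divisors of 60) is a root, so the roots are irrational. The cubic discriminant is Δ = -51808 < 0, so there is one real root and a complex-conjugate pair. p(2) = -26 and p(3) = 24 have opposite signs, so a root lies in (2, 3); Newton's method refines it to λ ≈ 2.5859. Dividing out (λ - (2.5859)) leaves approximately λ^2 + 8.5859λ + 23.2025. For λ^2 + 8.5859λ + 23.2025 the discriminant is -19.0921. It is negative, so the remaining roots are the complex-conjugate pair λ ≈ -4.293 ± 2.1847i. Their product equals the constant term, so |λ|^2 ≈ 23.2025 and |λ| ≈ 4.8169.
Thus the eigenvalues (to 4 decimals) are 2.5859 (modulus 2.5859); -4.293 ± 2.1847i (modulus 4.8169). The spectral radius is the largest modulus: r(A) ≈ 4.8169. (Cross-check: r(A) ≤ ||A||_2 ≈ 7.5501; equality holds whenever A is normal, though it can also hold for some non-normal A.)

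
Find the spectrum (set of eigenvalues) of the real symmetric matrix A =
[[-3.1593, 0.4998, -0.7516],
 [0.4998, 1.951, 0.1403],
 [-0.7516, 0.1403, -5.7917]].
sigma(A) ≈ {-6, -3, 2}

A is real symmetric, so its spectrum consists of real eigenvalues. Expanding the characteristic polynomial of the displayed matrix gives
  det(λ I - A) = p(λ) = λ^3 + (7)λ^2 + (0)λ + (-36).
Solving p(λ) = 0 yields eigenvalues ≈ -6, -3, 2. (A is shown rounded to 4 decimals, so these recover the underlying integer eigenvalues to within that precision.)
Verification: the trace of A = -7 equals the sum of eigenvalues -7, and det(A) ≈ 36.0003 matches the eigenvalue product 36.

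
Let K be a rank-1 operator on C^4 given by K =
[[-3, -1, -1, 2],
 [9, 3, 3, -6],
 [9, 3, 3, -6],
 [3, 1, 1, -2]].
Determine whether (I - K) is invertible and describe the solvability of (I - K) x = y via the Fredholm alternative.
(I - K) is singular (det(I - K) = 0, i.e. 1 ∈ sigma(K)). (I - K) x = y is solvable iff y ⊥ ker((I - K)^*) = span{(-3, -1, -1, 2)}, i.e. iff -3y_1 - y_2 - y_3 + 2y_4 = 0. When solvable, the solutions are x = y + c·(1, -3, -3, -1), c arbitrary (ker(I - K) = span{(1, -3, -3, -1)}, dimension 1).

K has rank 1, so it is an outer product K = u v^T: every row of K is a multiple of one row vector. Reading off the entries, u = (1, -3, -3, -1) and v = (-3, -1, -1, 2) (row i of K equals u_i·v^T). A rank-one matrix u v^T satisfies K u = u (v·u) and kills the (3)-dimensional subspace v^⊥, so its characteristic polynomial is lambda^3 (lambda - v·u) with v·u = tr K = 1. Hence the eigenvalues of I - K are 1 (multiplicity 3) and 1 - (1) = 0, so det(I - K) = 0. (Direct check: I - K =
[[4, 1, 1, -2],
 [-9, -2, -3, 6],
 [-9, -3, -2, 6],
 [-3, -1, -1, 3]]
has determinant 0.) So 1 is an eigenvalue of K and (I - K) is not invertible. The finite-dimensional Fredholm alternative says: either (I - K) is invertible, or ker(I - K) ≠ {0} and then range(I - K) = ker((I - K)^*)^⊥, with dim ker(I - K) = dim ker((I - K)^*). We are in the second case, so we need both kernels. Kernel of I - K: (I - K) u = u - u (v·u) = u - u = 0, so ker(I - K) = span{u} = span{(1, -3, -3, -1)} (it is exactly 1-dimensional because rank(I - K) = 3). Kernel of the adjoint: K is real, so (I - K)^* = I - K^T = I - v u^T, and (I - v u^T) v = v - v (u·v) = 0; hence ker((I - K)^*) = span{v} = span{(-3, -1, -1, 2)}. Therefore (I - K) x = y is solvable iff <y, v> = 0, i.e. iff -3y_1 - y_2 - y_3 + 2y_4 = 0. When this holds, K y = u (v·y) = 0, so (I - K) y = y and x = y is a particular solution; the full solution set is the line x = y + c·u = y + c·(1, -3, -3, -1), c ∈ C.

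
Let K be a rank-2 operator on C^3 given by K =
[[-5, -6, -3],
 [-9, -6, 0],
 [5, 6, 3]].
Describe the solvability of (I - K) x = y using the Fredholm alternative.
(I - K) is invertible (det(I - K) = -33 ≠ 0), so for every y in C^3 the equation (I - K) x = y has a unique solution.

K has rank 2 and factors as K = U V^T = u1 v1^T + u2 v2^T with u1 = (-2, -3, 2), v1 = (3, 2, 0), u2 = (1, 0, -1), v2 = (1, -2, -3) (multiplying out reproduces the displayed K). The nonzero eigenvalues of U V^T coincide with those of the 2 x 2 matrix G = V^T U = [[v1·u1, v1·u2], [v2·u1, v2·u2]] = [[-12, 3], [-2, 4]], and by the Sylvester determinant identity det(I_3 - U V^T) = det(I_2 - V^T U) = det([[13, -3], [2, -3]]) = (13)(-3) - (-3)(2) = -33. (Direct check: I - K =
[[6, 6, 3],
 [9, 7, 0],
 [-5, -6, -2]]
has determinant -33.) The finite-dimensional Fredholm alternative says: either (I - K) is invertible, or ker(I - K) ≠ {0} and then range(I - K) = ker((I - K)^*)^⊥, with dim ker(I - K) = dim ker((I - K)^*). Since det(I - K) ≠ 0, 1 is not an eigenvalue of K and ker(I - K) = {0}, so we are in the first case: for every y there is a unique x = (I - K)^(-1) y. (Explicitly, by the Woodbury identity, (I - U V^T)^(-1) = I + U (I_2 - G)^(-1) V^T.)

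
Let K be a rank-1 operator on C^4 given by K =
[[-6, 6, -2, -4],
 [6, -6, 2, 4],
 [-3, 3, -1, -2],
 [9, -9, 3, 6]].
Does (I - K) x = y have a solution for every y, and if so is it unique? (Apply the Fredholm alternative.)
(I - K) is invertible (det(I - K) = 8 ≠ 0), so for every y in C^4 the equation (I - K) x = y has a unique solution.

K has rank 1, so it is an outer product K = u v^T: every row of K is a multiple of one row vector. Reading off the entries, u = (2, -2, 1, -3) and v = (-3, 3, -1, -2) (row i of K equals u_i·v^T). A rank-one matrix u v^T satisfies K u = u (v·u) and kills the (3)-dimensional subspace v^⊥, so its characteristic polynomial is lambda^3 (lambda - v·u) with v·u = tr K = -7. Hence the eigenvalues of I - K are 1 (multiplicity 3) and 1 - (-7) = 8, so det(I - K) = 8. (Direct check: I - K =
[[7, -6, 2, 4],
 [-6, 7, -2, -4],
 [3, -3, 2, 2],
 [-9, 9, -3, -5]]
has determinant 8.) The finite-dimensional Fredholm alternative says: either (I - K) is invertible, or ker(I - K) ≠ {0} and then range(I - K) = ker((I - K)^*)^⊥, with dim ker(I - K) = dim ker((I - K)^*). Since det(I - K) ≠ 0, 1 is not an eigenvalue of K and ker(I - K) = {0}, so we are in the first case: for every y there is a unique x = (I - K)^(-1) y. Explicitly, by the Sherman–Morrison formula, (I - u v^T)^(-1) = I + u v^T/(1 - v·u), i.e. (I - K)^(-1) = I + K/(8).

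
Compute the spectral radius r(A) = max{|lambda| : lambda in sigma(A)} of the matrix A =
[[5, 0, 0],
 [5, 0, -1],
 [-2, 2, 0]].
r(A) = 5

The eigenvalues of A are the roots of its characteristic polynomial. With M = A (coefficients from the trace, the sum of principal 2x2 minors, and det A):
  p(λ) = det(λ I - M) = λ^3 - 5λ^2 + 2λ - 10.
By the rational root theorem any rational root is an integer divisor of 10. Testing λ = 5: p(5) = 125 - 125 + 10 - 10 = 0, so λ = 5 is a root. Dividing out (λ - 5) leaves p(λ) = (λ - 5)(λ^2 + 2). For λ^2 + 2 the discriminant is -8. It is negative, so the roots are the complex-conjugate pair λ = 0 ± (sqrt(8)/2) i ≈ 0 ± 1.4142i. For a conjugate pair the product of the roots equals the constant term, so |λ|^2 = 2 and |λ| = sqrt(2) ≈ 1.4142.
Thus the eigenvalues (to 4 decimals) are 0 ± 1.4142i (modulus 1.4142); 5 (modulus 5). The spectral radius is the largest modulus: r(A) = 5. (Cross-check: r(A) ≤ ||A||_2 ≈ 7.4013; equality holds whenever A is normal, though it can also hold for some non-normal A.)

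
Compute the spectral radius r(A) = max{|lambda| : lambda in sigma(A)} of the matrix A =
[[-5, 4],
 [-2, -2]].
r(A) = sqrt(18) ≈ 4.2426

The eigenvalues of A are the roots of its characteristic polynomial. With M = A (coefficients from the trace and determinant):
  p(λ) = det(λ I - M) = λ^2 + 7λ + 18.
For λ^2 + 7λ + 18 the discriminant is -23. It is negative, so the roots are the complex-conjugate pair λ = -7/2 ± (sqrt(23)/2) i ≈ -3.5 ± 2.3979i. For a conjugate pair the product of the roots equals the constant term, so |λ|^2 = 18 and |λ| = sqrt(18) ≈ 4.2426.
Thus the eigenvalues (to 4 decimals) are -3.5 ± 2.3979i (modulus 4.2426). The spectral radius is the largest modulus: r(A) = sqrt(18) ≈ 4.2426. (Cross-check: r(A) ≤ ||A||_2 ≈ 6.4125; equality holds whenever A is normal, though it can also hold for some non-normal A.)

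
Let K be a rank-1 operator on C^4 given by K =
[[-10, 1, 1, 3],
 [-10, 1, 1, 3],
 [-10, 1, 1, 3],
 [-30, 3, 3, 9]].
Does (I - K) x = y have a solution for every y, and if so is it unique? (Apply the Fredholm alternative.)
(I - K) is singular (det(I - K) = 0, i.e. 1 ∈ sigma(K)). (I - K) x = y is solvable iff y ⊥ ker((I - K)^*) = span{(-10, 1, 1, 3)}, i.e. iff -10y_1 + y_2 + y_3 + 3y_4 = 0. When solvable, the solutions are x = y + c·(1, 1, 1, 3), c arbitrary (ker(I - K) = span{(1, 1, 1, 3)}, dimension 1).

K has rank 1, so it is an outer product K = u v^T: every row of K is a multiple of one row vector. Reading off the entries, u = (1, 1, 1, 3) and v = (-10, 1, 1, 3) (row i of K equals u_i·v^T). A rank-one matrix u v^T satisfies K u = u (v·u) and kills the (3)-dimensional subspace v^⊥, so its characteristic polynomial is lambda^3 (lambda - v·u) with v·u = tr K = 1. Hence the eigenvalues of I - K are 1 (multiplicity 3) and 1 - (1) = 0, so det(I - K) = 0. (Direct check: I - K =
[[11, -1, -1, -3],
 [10, 0, -1, -3],
 [10, -1, 0, -3],
 [30, -3, -3, -8]]
has determinant 0.) So 1 is an eigenvalue of K and (I - K) is not invertible. The finite-dimensional Fredholm alternative says: either (I - K) is invertible, or ker(I - K) ≠ {0} and then range(I - K) = ker((I - K)^*)^⊥, with dim ker(I - K) = dim ker((I - K)^*). We are in the second case, so we need both kernels. Kernel of I - K: (I - K) u = u - u (v·u) = u - u = 0, so ker(I - K) = span{u} = span{(1, 1, 1, 3)} (it is exactly 1-dimensional because rank(I - K) = 3). Kernel of the adjoint: K is real, so (I - K)^* = I - K^T = I - v u^T, and (I - v u^T) v = v - v (u·v) = 0; hence ker((I - K)^*) = span{v} = span{(-10, 1, 1, 3)}. Therefore (I - K) x = y is solvable iff <y, v> = 0, i.e. iff -10y_1 + y_2 + y_3 + 3y_4 = 0. When this holds, K y = u (v·y) = 0, so (I - K) y = y and x = y is a particular solution; the full solution set is the line x = y + c·u = y + c·(1, 1, 1, 3), c ∈ C.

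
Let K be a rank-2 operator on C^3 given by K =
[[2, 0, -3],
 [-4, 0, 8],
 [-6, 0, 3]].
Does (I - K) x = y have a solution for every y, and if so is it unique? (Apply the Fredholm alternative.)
(I - K) is invertible (det(I - K) = -16 ≠ 0), so for every y in C^3 the equation (I - K) x = y has a unique solution.

K has rank 2 and factors as K = U V^T = u1 v1^T + u2 v2^T with u1 = (1, -2, -3), v1 = (2, 0, -3), u2 = (0, -1, 3), v2 = (0, 0, -2) (multiplying out reproduces the displayed K). The nonzero eigenvalues of U V^T coincide with those of the 2 x 2 matrix G = V^T U = [[v1·u1, v1·u2], [v2·u1, v2·u2]] = [[11, -9], [6, -6]], and by the Sylvester determinant identity det(I_3 - U V^T) = det(I_2 - V^T U) = det([[-10, 9], [-6, 7]]) = (-10)(7) - (9)(-6) = -16. (Direct check: I - K =
[[-1, 0, 3],
 [4, 1, -8],
 [6, 0, -2]]
has determinant -16.) The finite-dimensional Fredholm alternative says: either (I - K) is invertible, or ker(I - K) ≠ {0} and then range(I - K) = ker((I - K)^*)^⊥, with dim ker(I - K) = dim ker((I - K)^*). Since det(I - K) ≠ 0, 1 is not an eigenvalue of K and ker(I - K) = {0}, so we are in the first case: for every y there is a unique x = (I - K)^(-1) y. (Explicitly, by the Woodbury identity, (I - U V^T)^(-1) = I + U (I_2 - G)^(-1) V^T.)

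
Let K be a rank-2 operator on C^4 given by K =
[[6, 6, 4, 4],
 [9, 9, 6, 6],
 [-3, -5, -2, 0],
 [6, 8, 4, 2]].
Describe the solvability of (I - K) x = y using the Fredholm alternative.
(I - K) is invertible (det(I - K) = -48 ≠ 0), so for every y in C^4 the equation (I - K) x = y has a unique solution.

K has rank 2 and factors as K = U V^T = u1 v1^T + u2 v2^T with u1 = (2, 3, -1, 2), v1 = (3, 3, 2, 2), u2 = (0, 0, 1, -1), v2 = (0, -2, 0, 2) (multiplying out reproduces the displayed K). The nonzero eigenvalues of U V^T coincide with those of the 2 x 2 matrix G = V^T U = [[v1·u1, v1·u2], [v2·u1, v2·u2]] = [[17, 0], [-2, -2]], and by the Sylvester determinant identity det(I_4 - U V^T) = det(I_2 - V^T U) = det([[-16, 0], [2, 3]]) = (-16)(3) - (0)(2) = -48. (Direct check: I - K =
[[-5, -6, -4, -4],
 [-9, -8, -6, -6],
 [3, 5, 3, 0],
 [-6, -8, -4, -1]]
has determinant -48.) The finite-dimensional Fredholm alternative says: either (I - K) is invertible, or ker(I - K) ≠ {0} and then range(I - K) = ker((I - K)^*)^⊥, with dim ker(I - K) = dim ker((I - K)^*). Since det(I - K) ≠ 0, 1 is not an eigenvalue of K and ker(I - K) = {0}, so we are in the first case: for every y there is a unique x = (I - K)^(-1) y. (Explicitly, by the Woodbury identity, (I - U V^T)^(-1) = I + U (I_2 - G)^(-1) V^T.)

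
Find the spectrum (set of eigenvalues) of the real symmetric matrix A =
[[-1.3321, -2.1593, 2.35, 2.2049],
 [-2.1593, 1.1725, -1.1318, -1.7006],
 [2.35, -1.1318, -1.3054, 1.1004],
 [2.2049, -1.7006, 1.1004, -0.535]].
sigma(A) ≈ {-4, -2, -1, 5}

A is real symmetric, so its spectrum consists of real eigenvalues. Expanding the characteristic polynomial of the displayed matrix gives
  det(λ I - A) = p(λ) = λ^4 + (2)λ^3 + (-21)λ^2 + (-62.0013)λ + (-40).
Solving p(λ) = 0 yields eigenvalues ≈ -4, -2, -1, 5. (A is shown rounded to 4 decimals, so these recover the underlying integer eigenvalues to within that precision.)
Verification: the trace of A = -2 equals the sum of eigenvalues -2, and det(A) ≈ -40.0008 matches the eigenvalue product -40.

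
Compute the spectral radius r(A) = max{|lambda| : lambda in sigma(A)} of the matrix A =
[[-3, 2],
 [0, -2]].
r(A) = 3

The eigenvalues of A are the roots of its characteristic polynomial. With M = A (coefficients from the trace and determinant):
  p(λ) = det(λ I - M) = λ^2 + 5λ + 6.
For λ^2 + 5λ + 6 the discriminant is 1. It is a perfect square (1^2), so the roots are rational: λ = (-5 ± 1)/2 = -2, -3.
Thus the eigenvalues (to 4 decimals) are -2 (modulus 2); -3 (modulus 3). The spectral radius is the largest modulus: r(A) = 3. (Cross-check: r(A) ≤ ||A||_2 ≈ 3.8106; equality holds whenever A is normal, though it can also hold for some non-normal A.)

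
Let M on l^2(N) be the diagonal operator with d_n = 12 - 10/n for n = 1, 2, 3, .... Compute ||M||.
||M|| = 12

For a diagonal operator on l^2 with entries d_n, ||M|| = sup_n |d_n|. Here d_1 = 2, d_2 = 7, ..., and d_n = 12 - 10/n increases monotonically toward 12. All terms lie in [2, 12), so |d_n| = d_n and the supremum is the limit 12, which is not attained by any individual d_n. Hence ||M|| = 12.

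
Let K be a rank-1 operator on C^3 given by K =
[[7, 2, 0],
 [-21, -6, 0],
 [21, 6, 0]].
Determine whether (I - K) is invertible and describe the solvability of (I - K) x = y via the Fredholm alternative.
(I - K) is singular (det(I - K) = 0, i.e. 1 ∈ sigma(K)). (I - K) x = y is solvable iff y ⊥ ker((I - K)^*) = span{(7, 2, 0)}, i.e. iff 7y_1 + 2y_2 = 0. When solvable, the solutions are x = y + c·(1, -3, 3), c arbitrary (ker(I - K) = span{(1, -3, 3)}, dimension 1).

K has rank 1, so it is an outer product K = u v^T: every row of K is a multiple of one row vector. Reading off the entries, u = (1, -3, 3) and v = (7, 2, 0) (row i of K equals u_i·v^T). A rank-one matrix u v^T satisfies K u = u (v·u) and kills the (2)-dimensional subspace v^⊥, so its characteristic polynomial is lambda^2 (lambda - v·u) with v·u = tr K = 1. Hence the eigenvalues of I - K are 1 (multiplicity 2) and 1 - (1) = 0, so det(I - K) = 0. (Direct check: I - K =
[[-6, -2, 0],
 [21, 7, 0],
 [-21, -6, 1]]
has determinant 0.) So 1 is an eigenvalue of K and (I - K) is not invertible. The finite-dimensional Fredholm alternative says: either (I - K) is invertible, or ker(I - K) ≠ {0} and then range(I - K) = ker((I - K)^*)^⊥, with dim ker(I - K) = dim ker((I - K)^*). We are in the second case, so we need both kernels. Kernel of I - K: (I - K) u = u - u (v·u) = u - u = 0, so ker(I - K) = span{u} = span{(1, -3, 3)} (it is exactly 1-dimensional because rank(I - K) = 2). Kernel of the adjoint: K is real, so (I - K)^* = I - K^T = I - v u^T, and (I - v u^T) v = v - v (u·v) = 0; hence ker((I - K)^*) = span{v} = span{(7, 2, 0)}. Therefore (I - K) x = y is solvable iff <y, v> = 0, i.e. iff 7y_1 + 2y_2 = 0. When this holds, K y = u (v·y) = 0, so (I - K) y = y and x = y is a particular solution; the full solution set is the line x = y + c·u = y + c·(1, -3, 3), c ∈ C.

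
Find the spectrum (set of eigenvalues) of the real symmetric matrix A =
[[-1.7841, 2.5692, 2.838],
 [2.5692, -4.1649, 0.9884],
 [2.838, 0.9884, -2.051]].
sigma(A) ≈ {-6, -4, 2}

A is real symmetric, so its spectrum consists of real eigenvalues. Expanding the characteristic polynomial of the displayed matrix gives
  det(λ I - A) = p(λ) = λ^3 + (8)λ^2 + (4)λ + (-48).
Solving p(λ) = 0 yields eigenvalues ≈ -6, -4, 2. (A is shown rounded to 4 decimals, so these recover the underlying integer eigenvalues to within that precision.)
Verification: the trace of A = -8 equals the sum of eigenvalues -8, and det(A) ≈ 47.9997 matches the eigenvalue product 48.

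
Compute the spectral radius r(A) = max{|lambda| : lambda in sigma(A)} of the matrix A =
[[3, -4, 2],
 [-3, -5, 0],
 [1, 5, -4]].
r(A) ≈ 7.2205

The eigenvalues of A are the roots of its characteristic polynomial. With M = A (coefficients from the trace, the sum of principal 2x2 minors, and det A):
  p(λ) = det(λ I - M) = λ^3 + 6λ^2 - 21λ - 88.
No integer candidate from the rational root theorem (±divisors of 88) is a root, so the roots are irrational. The cubic discriminant is Δ = 119448 > 0, so there are three distinct real roots. p(-8) = -48 and p(-7) = 10 have opposite signs, so a root lies in (-8, -7); Newton's method refines it to λ ≈ -7.2205. p(-3) = 2 and p(-2) = -30 have opposite signs, so a root lies in (-3, -2); Newton's method refines it to λ ≈ -2.9338. p(4) = -12 and p(5) = 82 have opposite signs, so a root lies in (4, 5); Newton's method refines it to λ ≈ 4.1542. Check (Vieta): the three roots sum to -6, matching tr M = -6.
Thus the eigenvalues (to 4 decimals) are -7.2205 (modulus 7.2205); -2.9338 (modulus 2.9338); 4.1542 (modulus 4.1542). The spectral radius is the largest modulus: r(A) ≈ 7.2205. (Cross-check: r(A) ≤ ||A||_2 ≈ 8.9391; equality holds whenever A is normal, though it can also hold for some non-normal A.)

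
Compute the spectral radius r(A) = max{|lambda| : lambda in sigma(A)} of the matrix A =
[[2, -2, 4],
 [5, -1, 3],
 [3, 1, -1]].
r(A) = sqrt(32)/2 ≈ 2.8284

The eigenvalues of A are the roots of its characteristic polynomial. With M = A (coefficients from the trace, the sum of principal 2x2 minors, and det A):
  p(λ) = det(λ I - M) = λ^3 - 8λ.
The constant term is 0, so λ = 0 is a root. Dividing out λ leaves p(λ) = λ(λ^2 - 8). For λ^2 - 8 the discriminant is 32. It is nonnegative but not a perfect square, so the roots are real and irrational: λ = ± sqrt(32)/2 ≈ 2.8284, -2.8284.
Thus the eigenvalues (to 4 decimals) are 2.8284 (modulus 2.8284); -2.8284 (modulus 2.8284); 0 (modulus 0). The spectral radius is the largest modulus: r(A) = sqrt(32)/2 ≈ 2.8284. (Cross-check: r(A) ≤ ||A||_2 ≈ 7.4705; equality holds whenever A is normal, though it can also hold for some non-normal A.)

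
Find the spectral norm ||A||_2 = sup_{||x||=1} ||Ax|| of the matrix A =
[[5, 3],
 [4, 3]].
||A||_2 = sqrt((59 + sqrt(3445))/2) ≈ 7.6712 (= sqrt(largest eigenvalue of A^T A))

||A||_2 = sigma_max(A) = sqrt(lambda_max(A^T A)). Form the symmetric matrix M = A^T A =
[[41, 27],
 [27, 18]].
Its characteristic polynomial (trace, determinant of M give the coefficients) is
  p(λ) = det(λ I - M) = λ^2 - 59λ + 9.
For λ^2 - 59λ + 9 the discriminant is 3445. It is nonnegative but not a perfect square, so the roots are real and irrational: λ = (59 ± sqrt(3445))/2 ≈ 58.8471, 0.1529.
So the eigenvalues of A^T A are ≈ 0.1529, 58.8471 (all ≥ 0, as they must be for A^T A). The largest is λ_max = (59 + sqrt(3445))/2 ≈ 58.8471, hence ||A||_2 = sqrt(λ_max) = sqrt((59 + sqrt(3445))/2) ≈ 7.6712.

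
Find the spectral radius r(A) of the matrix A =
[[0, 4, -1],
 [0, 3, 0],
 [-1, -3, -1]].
r(A) = 3

The eigenvalues of A are the roots of its characteristic polynomial. With M = A (coefficients from the trace, the sum of principal 2x2 minors, and det A):
  p(λ) = det(λ I - M) = λ^3 - 2λ^2 - 4λ + 3.
By the rational root theorem any rational root is an integer divisor of 3. Testing λ = 3: p(3) = 27 - 18 - 12 + 3 = 0, so λ = 3 is a root. Dividing out (λ - 3) leaves p(λ) = (λ - 3)(λ^2 + λ - 1). For λ^2 + λ - 1 the discriminant is 5. It is nonnegative but not a perfect square, so the roots are real and irrational: λ = (-1 ± sqrt(5))/2 ≈ 0.618, -1.618.
Thus the eigenvalues (to 4 decimals) are 0.618 (modulus 0.618); -1.618 (modulus 1.618); 3 (modulus 3). The spectral radius is the largest modulus: r(A) = 3. (Cross-check: r(A) ≤ ||A||_2 ≈ 5.8563; equality holds whenever A is normal, though it can also hold for some non-normal A.)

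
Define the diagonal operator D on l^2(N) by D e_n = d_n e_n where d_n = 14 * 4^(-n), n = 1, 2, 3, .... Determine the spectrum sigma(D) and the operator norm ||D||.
sigma(D) = {14 * 4^(-n) : n ≥ 1} ∪ {0}; ||D|| = 7/2

A bounded diagonal operator on l^2 with diagonal entries d_n has spectrum equal to the closure of {d_n : n ≥ 1}: every d_n is an eigenvalue (with eigenvector e_n), so {d_n} ⊂ sigma(D); the spectrum is closed, so its closure is too; and for lambda not in the closure, (D - lambda I) has bounded inverse (the diagonal entries 1/(d_n - lambda) are bounded). For our sequence d_n = 14 * 4^(-n), n = 1, 2, 3, ...:
  - {d_n} = {14 * 4^(-n) : n ≥ 1}; the only limit point is 0
  - closure = {14 * 4^(-n) : n ≥ 1} ∪ {0}
For the norm: a diagonal operator has ||D|| = sup_n |d_n|. Here d_n = 14 * 4^(-n) is positive and decreasing, so sup_n |d_n| = d_1 = 14/4 = 7/2. So ||D|| = 7/2.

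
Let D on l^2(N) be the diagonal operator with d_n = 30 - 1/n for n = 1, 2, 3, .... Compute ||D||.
||D|| = 30

For a diagonal operator on l^2 with entries d_n, ||D|| = sup_n |d_n|. Here d_1 = 29, d_2 = 59/2, ..., and d_n = 30 - 1/n increases monotonically toward 30. All terms lie in [29, 30), so |d_n| = d_n and the supremum is the limit 30, which is not attained by any individual d_n. Hence ||D|| = 30.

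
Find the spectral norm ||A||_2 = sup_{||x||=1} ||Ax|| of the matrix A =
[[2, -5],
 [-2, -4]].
||A||_2 = sqrt((49 + sqrt(1105))/2) ≈ 6.4125 (= sqrt(largest eigenvalue of A^T A))

||A||_2 = sigma_max(A) = sqrt(lambda_max(A^T A)). Form the symmetric matrix M = A^T A =
[[8, -2],
 [-2, 41]].
Its characteristic polynomial (trace, determinant of M give the coefficients) is
  p(λ) = det(λ I - M) = λ^2 - 49λ + 324.
For λ^2 - 49λ + 324 the discriminant is 1105. It is nonnegative but not a perfect square, so the roots are real and irrational: λ = (49 ± sqrt(1105))/2 ≈ 41.1208, 7.8792.
So the eigenvalues of A^T A are ≈ 7.8792, 41.1208 (all ≥ 0, as they must be for A^T A). The largest is λ_max = (49 + sqrt(1105))/2 ≈ 41.1208, hence ||A||_2 = sqrt(λ_max) = sqrt((49 + sqrt(1105))/2) ≈ 6.4125.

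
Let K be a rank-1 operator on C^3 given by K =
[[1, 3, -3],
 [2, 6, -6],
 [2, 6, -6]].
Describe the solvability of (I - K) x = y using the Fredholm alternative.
(I - K) is singular (det(I - K) = 0, i.e. 1 ∈ sigma(K)). (I - K) x = y is solvable iff y ⊥ ker((I - K)^*) = span{(1, 3, -3)}, i.e. iff y_1 + 3y_2 - 3y_3 = 0. When solvable, the solutions are x = y + c·(1, 2, 2), c arbitrary (ker(I - K) = span{(1, 2, 2)}, dimension 1).

K has rank 1, so it is an outer product K = u v^T: every row of K is a multiple of one row vector. Reading off the entries, u = (1, 2, 2) and v = (1, 3, -3) (row i of K equals u_i·v^T). A rank-one matrix u v^T satisfies K u = u (v·u) and kills the (2)-dimensional subspace v^⊥, so its characteristic polynomial is lambda^2 (lambda - v·u) with v·u = tr K = 1. Hence the eigenvalues of I - K are 1 (multiplicity 2) and 1 - (1) = 0, so det(I - K) = 0. (Direct check: I - K =
[[0, -3, 3],
 [-2, -5, 6],
 [-2, -6, 7]]
has determinant 0.) So 1 is an eigenvalue of K and (I - K) is not invertible. The finite-dimensional Fredholm alternative says: either (I - K) is invertible, or ker(I - K) ≠ {0} and then range(I - K) = ker((I - K)^*)^⊥, with dim ker(I - K) = dim ker((I - K)^*). We are in the second case, so we need both kernels. Kernel of I - K: (I - K) u = u - u (v·u) = u - u = 0, so ker(I - K) = span{u} = span{(1, 2, 2)} (it is exactly 1-dimensional because rank(I - K) = 2). Kernel of the adjoint: K is real, so (I - K)^* = I - K^T = I - v u^T, and (I - v u^T) v = v - v (u·v) = 0; hence ker((I - K)^*) = span{v} = span{(1, 3, -3)}. Therefore (I - K) x = y is solvable iff <y, v> = 0, i.e. iff y_1 + 3y_2 - 3y_3 = 0. When this holds, K y = u (v·y) = 0, so (I - K) y = y and x = y is a particular solution; the full solution set is the line x = y + c·u = y + c·(1, 2, 2), c ∈ C.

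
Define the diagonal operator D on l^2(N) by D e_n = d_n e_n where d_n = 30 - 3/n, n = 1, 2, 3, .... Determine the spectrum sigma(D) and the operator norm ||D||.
sigma(D) = {30 - 3/n : n ≥ 1} ∪ {30}; ||D|| = 30

A bounded diagonal operator on l^2 with diagonal entries d_n has spectrum equal to the closure of {d_n : n ≥ 1}: every d_n is an eigenvalue (with eigenvector e_n), so {d_n} ⊂ sigma(D); the spectrum is closed, so its closure is too; and for lambda not in the closure, (D - lambda I) has bounded inverse (the diagonal entries 1/(d_n - lambda) are bounded). For our sequence d_n = 30 - 3/n, n = 1, 2, 3, ...:
  - {d_n} = {30 - 3/n : n ≥ 1}; the only limit point is 30
  - closure = {30 - 3/n : n ≥ 1} ∪ {30}
For the norm: a diagonal operator has ||D|| = sup_n |d_n|. Here d_n = 30 - 3/n increases monotonically from d_1 = 27 toward 30, with all terms in [27, 30); so sup_n |d_n| = 30 (the supremum is the limit, not attained). So ||D|| = 30.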